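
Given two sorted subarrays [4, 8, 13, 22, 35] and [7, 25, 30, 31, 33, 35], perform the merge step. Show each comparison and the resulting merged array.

Merging process:

Compare 4 vs 7: take 4 from left. Merged: [4]
Compare 8 vs 7: take 7 from right. Merged: [4, 7]
Compare 8 vs 25: take 8 from left. Merged: [4, 7, 8]
Compare 13 vs 25: take 13 from left. Merged: [4, 7, 8, 13]
Compare 22 vs 25: take 22 from left. Merged: [4, 7, 8, 13, 22]
Compare 35 vs 25: take 25 from right. Merged: [4, 7, 8, 13, 22, 25]
Compare 35 vs 30: take 30 from right. Merged: [4, 7, 8, 13, 22, 25, 30]
Compare 35 vs 31: take 31 from right. Merged: [4, 7, 8, 13, 22, 25, 30, 31]
Compare 35 vs 33: take 33 from right. Merged: [4, 7, 8, 13, 22, 25, 30, 31, 33]
Compare 35 vs 35: take 35 from left. Merged: [4, 7, 8, 13, 22, 25, 30, 31, 33, 35]
Append remaining from right: [35]. Merged: [4, 7, 8, 13, 22, 25, 30, 31, 33, 35, 35]

Final merged array: [4, 7, 8, 13, 22, 25, 30, 31, 33, 35, 35]
Total comparisons: 10

The merged array is [4, 7, 8, 13, 22, 25, 30, 31, 33, 35, 35], requiring 10 comparisons. The merge step runs in O(n) time where n is the total number of elements.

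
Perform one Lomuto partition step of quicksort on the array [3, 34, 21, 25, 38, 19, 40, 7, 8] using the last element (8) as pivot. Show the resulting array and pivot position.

Lomuto partition with pivot = 8:

Initial array: [3, 34, 21, 25, 38, 19, 40, 7, 8]

arr[0]=3 <= 8: swap with position 0, array becomes [3, 34, 21, 25, 38, 19, 40, 7, 8]
arr[1]=34 > 8: no swap
arr[2]=21 > 8: no swap
arr[3]=25 > 8: no swap
arr[4]=38 > 8: no swap
arr[5]=19 > 8: no swap
arr[6]=40 > 8: no swap
arr[7]=7 <= 8: swap with position 1, array becomes [3, 7, 21, 25, 38, 19, 40, 34, 8]

Place pivot at position 2: [3, 7, 8, 25, 38, 19, 40, 34, 21]
Pivot position: 2

After partitioning with pivot 8, the array becomes [3, 7, 8, 25, 38, 19, 40, 34, 21]. The pivot is placed at index 2. All elements to the left of the pivot are <= 8, and all elements to the right are > 8.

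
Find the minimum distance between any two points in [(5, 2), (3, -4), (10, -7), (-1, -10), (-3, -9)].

Computing all pairwise distances among 5 points:

d((5, 2), (3, -4)) = 6.3246
d((5, 2), (10, -7)) = 10.2956
d((5, 2), (-1, -10)) = 13.4164
d((5, 2), (-3, -9)) = 13.6015
d((3, -4), (10, -7)) = 7.6158
d((3, -4), (-1, -10)) = 7.2111
d((3, -4), (-3, -9)) = 7.8102
d((10, -7), (-1, -10)) = 11.4018
d((10, -7), (-3, -9)) = 13.1529
d((-1, -10), (-3, -9)) = 2.2361 <-- minimum

Closest pair: (-1, -10) and (-3, -9) with distance 2.2361

The closest pair is (-1, -10) and (-3, -9) with Euclidean distance 2.2361. For 5 points, brute-force pairwise comparison is shown above. For large n, the divide-and-conquer algorithm (sort by x, recurse on halves, check the dividing strip) achieves O(n log n).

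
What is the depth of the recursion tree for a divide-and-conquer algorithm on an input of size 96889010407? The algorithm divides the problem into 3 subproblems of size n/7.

For divide and conquer with division factor 7:

Problem sizes at each level:
Level 0: 96889010407
Level 1: 13841287201
Level 2: 1977326743
Level 3: 282475249
Level 4: 40353607
Level 5: 5764801
Level 6: 823543
Level 7: 117649
Level 8: 16807
Level 9: 2401
Level 10: 343
Level 11: 49
Level 12: 7
Level 13: 1

The root is level 0 and the size-1 base case is level 13 (the tree spans levels 0 through 13, i.e. 14 levels counting the root), so the depth is the number of divisions: log_7(96889010407) = 13

The recursion tree depth is log_7(96889010407) = 13. At each level, the problem size is divided by 7, so it takes 13 divisions to reduce to a base case of size 1. The algorithm makes 3 recursive calls at each level.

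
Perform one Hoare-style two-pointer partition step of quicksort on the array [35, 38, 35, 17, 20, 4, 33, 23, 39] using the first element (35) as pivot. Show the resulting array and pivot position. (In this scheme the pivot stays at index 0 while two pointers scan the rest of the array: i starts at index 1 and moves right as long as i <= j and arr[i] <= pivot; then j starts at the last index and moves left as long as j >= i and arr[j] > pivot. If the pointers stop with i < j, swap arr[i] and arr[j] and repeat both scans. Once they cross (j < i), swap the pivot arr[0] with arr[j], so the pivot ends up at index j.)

Hoare-style two-pointer partition with pivot = 35:

Initial array: [35, 38, 35, 17, 20, 4, 33, 23, 39]

Pointers start at i = 1, j = 8.
i stops at index 1 (arr[1]=38 > 35), j stops at index 7 (arr[7]=23 <= 35): swap arr[1] and arr[7], array becomes [35, 23, 35, 17, 20, 4, 33, 38, 39]
i ends at 7, j ends at 6: the pointers have crossed (j < i), so scanning stops.

Swap pivot arr[0] with arr[6] to place pivot at position 6: [33, 23, 35, 17, 20, 4, 35, 38, 39]
Pivot position: 6

After partitioning with pivot 35, the array becomes [33, 23, 35, 17, 20, 4, 35, 38, 39]. The pivot is placed at index 6. All elements to the left of the pivot are <= 35, and all elements to the right are > 35.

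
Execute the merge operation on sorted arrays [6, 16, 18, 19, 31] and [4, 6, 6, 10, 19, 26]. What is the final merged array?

Merging process:

Compare 6 vs 4: take 4 from right. Merged: [4]
Compare 6 vs 6: take 6 from left. Merged: [4, 6]
Compare 16 vs 6: take 6 from right. Merged: [4, 6, 6]
Compare 16 vs 6: take 6 from right. Merged: [4, 6, 6, 6]
Compare 16 vs 10: take 10 from right. Merged: [4, 6, 6, 6, 10]
Compare 16 vs 19: take 16 from left. Merged: [4, 6, 6, 6, 10, 16]
Compare 18 vs 19: take 18 from left. Merged: [4, 6, 6, 6, 10, 16, 18]
Compare 19 vs 19: take 19 from left. Merged: [4, 6, 6, 6, 10, 16, 18, 19]
Compare 31 vs 19: take 19 from right. Merged: [4, 6, 6, 6, 10, 16, 18, 19, 19]
Compare 31 vs 26: take 26 from right. Merged: [4, 6, 6, 6, 10, 16, 18, 19, 19, 26]
Append remaining from left: [31]. Merged: [4, 6, 6, 6, 10, 16, 18, 19, 19, 26, 31]

Final merged array: [4, 6, 6, 6, 10, 16, 18, 19, 19, 26, 31]
Total comparisons: 10

The merged array is [4, 6, 6, 6, 10, 16, 18, 19, 19, 26, 31], requiring 10 comparisons. The merge step runs in O(n) time where n is the total number of elements.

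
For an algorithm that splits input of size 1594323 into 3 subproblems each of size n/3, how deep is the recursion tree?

For divide and conquer with division factor 3:

Problem sizes at each level:
Level 0: 1594323
Level 1: 531441
Level 2: 177147
Level 3: 59049
Level 4: 19683
Level 5: 6561
Level 6: 2187
Level 7: 729
Level 8: 243
Level 9: 81
Level 10: 27
Level 11: 9
Level 12: 3
Level 13: 1

The root is level 0 and the size-1 base case is level 13 (the tree spans levels 0 through 13, i.e. 14 levels counting the root), so the depth is the number of divisions: log_3(1594323) = 13

The recursion tree depth is log_3(1594323) = 13. At each level, the problem size is divided by 3, so it takes 13 divisions to reduce to a base case of size 1. The algorithm makes 3 recursive calls at each level.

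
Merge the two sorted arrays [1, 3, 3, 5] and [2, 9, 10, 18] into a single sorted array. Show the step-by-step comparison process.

Merging process:

Compare 1 vs 2: take 1 from left. Merged: [1]
Compare 3 vs 2: take 2 from right. Merged: [1, 2]
Compare 3 vs 9: take 3 from left. Merged: [1, 2, 3]
Compare 3 vs 9: take 3 from left. Merged: [1, 2, 3, 3]
Compare 5 vs 9: take 5 from left. Merged: [1, 2, 3, 3, 5]
Append remaining from right: [9, 10, 18]. Merged: [1, 2, 3, 3, 5, 9, 10, 18]

Final merged array: [1, 2, 3, 3, 5, 9, 10, 18]
Total comparisons: 5

The merged array is [1, 2, 3, 3, 5, 9, 10, 18], requiring 5 comparisons. The merge step runs in O(n) time where n is the total number of elements.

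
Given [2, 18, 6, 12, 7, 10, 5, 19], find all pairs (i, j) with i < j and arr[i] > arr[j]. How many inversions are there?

Finding inversions in [2, 18, 6, 12, 7, 10, 5, 19]:

(1, 2): arr[1]=18 > arr[2]=6
(1, 3): arr[1]=18 > arr[3]=12
(1, 4): arr[1]=18 > arr[4]=7
(1, 5): arr[1]=18 > arr[5]=10
(1, 6): arr[1]=18 > arr[6]=5
(2, 6): arr[2]=6 > arr[6]=5
(3, 4): arr[3]=12 > arr[4]=7
(3, 5): arr[3]=12 > arr[5]=10
(3, 6): arr[3]=12 > arr[6]=5
(4, 6): arr[4]=7 > arr[6]=5
(5, 6): arr[5]=10 > arr[6]=5

Total inversions: 11

The array has 11 inversion(s): (1,2), (1,3), (1,4), (1,5), (1,6), (2,6), (3,4), (3,5), (3,6), (4,6), (5,6). Each pair (i,j) satisfies i < j and arr[i] > arr[j].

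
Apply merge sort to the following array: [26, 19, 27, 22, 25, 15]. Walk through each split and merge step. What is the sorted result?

Merge sort trace:

Split: [26, 19, 27, 22, 25, 15] -> [26, 19, 27] and [22, 25, 15]
  Split: [26, 19, 27] -> [26] and [19, 27]
    Split: [19, 27] -> [19] and [27]
    Merge: [19] + [27] -> [19, 27]
  Merge: [26] + [19, 27] -> [19, 26, 27]
  Split: [22, 25, 15] -> [22] and [25, 15]
    Split: [25, 15] -> [25] and [15]
    Merge: [25] + [15] -> [15, 25]
  Merge: [22] + [15, 25] -> [15, 22, 25]
Merge: [19, 26, 27] + [15, 22, 25] -> [15, 19, 22, 25, 26, 27]

Final sorted array: [15, 19, 22, 25, 26, 27]

The merge sort proceeds by recursively splitting the array and merging sorted halves.
After all merges, the sorted array is [15, 19, 22, 25, 26, 27].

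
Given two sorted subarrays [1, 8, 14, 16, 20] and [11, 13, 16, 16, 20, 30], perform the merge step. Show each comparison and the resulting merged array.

Merging process:

Compare 1 vs 11: take 1 from left. Merged: [1]
Compare 8 vs 11: take 8 from left. Merged: [1, 8]
Compare 14 vs 11: take 11 from right. Merged: [1, 8, 11]
Compare 14 vs 13: take 13 from right. Merged: [1, 8, 11, 13]
Compare 14 vs 16: take 14 from left. Merged: [1, 8, 11, 13, 14]
Compare 16 vs 16: take 16 from left. Merged: [1, 8, 11, 13, 14, 16]
Compare 20 vs 16: take 16 from right. Merged: [1, 8, 11, 13, 14, 16, 16]
Compare 20 vs 16: take 16 from right. Merged: [1, 8, 11, 13, 14, 16, 16, 16]
Compare 20 vs 20: take 20 from left. Merged: [1, 8, 11, 13, 14, 16, 16, 16, 20]
Append remaining from right: [20, 30]. Merged: [1, 8, 11, 13, 14, 16, 16, 16, 20, 20, 30]

Final merged array: [1, 8, 11, 13, 14, 16, 16, 16, 20, 20, 30]
Total comparisons: 9

The merged array is [1, 8, 11, 13, 14, 16, 16, 16, 20, 20, 30], requiring 9 comparisons. The merge step runs in O(n) time where n is the total number of elements.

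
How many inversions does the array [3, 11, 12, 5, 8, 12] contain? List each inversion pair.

Finding inversions in [3, 11, 12, 5, 8, 12]:

(1, 3): arr[1]=11 > arr[3]=5
(1, 4): arr[1]=11 > arr[4]=8
(2, 3): arr[2]=12 > arr[3]=5
(2, 4): arr[2]=12 > arr[4]=8

Total inversions: 4

The array has 4 inversion(s): (1,3), (1,4), (2,3), (2,4). Each pair (i,j) satisfies i < j and arr[i] > arr[j].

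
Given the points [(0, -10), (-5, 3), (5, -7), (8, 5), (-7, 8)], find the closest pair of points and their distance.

Computing all pairwise distances among 5 points:

d((0, -10), (-5, 3)) = 13.9284
d((0, -10), (5, -7)) = 5.831
d((0, -10), (8, 5)) = 17.0
d((0, -10), (-7, 8)) = 19.3132
d((-5, 3), (5, -7)) = 14.1421
d((-5, 3), (8, 5)) = 13.1529
d((-5, 3), (-7, 8)) = 5.3852 <-- minimum
d((5, -7), (8, 5)) = 12.3693
d((5, -7), (-7, 8)) = 19.2094
d((8, 5), (-7, 8)) = 15.2971

Closest pair: (-5, 3) and (-7, 8) with distance 5.3852

The closest pair is (-5, 3) and (-7, 8) with Euclidean distance 5.3852. For 5 points, brute-force pairwise comparison is shown above. For large n, the divide-and-conquer algorithm (sort by x, recurse on halves, check the dividing strip) achieves O(n log n).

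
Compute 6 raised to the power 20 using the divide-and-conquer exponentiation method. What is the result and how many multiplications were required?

Computing 6^20 by squaring (build up from 6^1; each line after the first costs one multiplication):

6^1 = 6
6^2 = (6^1)^2 = 6^2 = 36
6^4 = (6^2)^2 = 36^2 = 1296
6^5 = 6 * 6^4 = 6 * 1296 = 7776
6^10 = (6^5)^2 = 7776^2 = 60466176
6^20 = (6^10)^2 = 60466176^2 = 3656158440062976

Result: 3656158440062976
Multiplications needed: 5 (5 lines after 6^1)

6^20 = 3656158440062976. Using exponentiation by squaring, this requires 5 multiplications. The key idea: if the exponent is even, square the half-power; if odd, multiply by the base once.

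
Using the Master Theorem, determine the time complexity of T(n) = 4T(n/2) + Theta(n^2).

Master Theorem for T(n) = 4T(n/2) + O(n^2):

a = 4, b = 2, c = 2
log_b(a) = log_2(4) = 2.0000

Case 2: c = 2 = log_2(4) = 2.0000
T(n) = O(n^2 log n) = O(n^2 log n)

For T(n) = 4T(n/2) + O(n^2): log_2(4) = 2.0000. This is Case 2 of the Master Theorem (c = log_b(a), equal work at all levels), giving O(n^2 log n).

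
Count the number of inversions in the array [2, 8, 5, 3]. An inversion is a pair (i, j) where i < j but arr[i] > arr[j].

Finding inversions in [2, 8, 5, 3]:

(1, 2): arr[1]=8 > arr[2]=5
(1, 3): arr[1]=8 > arr[3]=3
(2, 3): arr[2]=5 > arr[3]=3

Total inversions: 3

The array has 3 inversion(s): (1,2), (1,3), (2,3). Each pair (i,j) satisfies i < j and arr[i] > arr[j].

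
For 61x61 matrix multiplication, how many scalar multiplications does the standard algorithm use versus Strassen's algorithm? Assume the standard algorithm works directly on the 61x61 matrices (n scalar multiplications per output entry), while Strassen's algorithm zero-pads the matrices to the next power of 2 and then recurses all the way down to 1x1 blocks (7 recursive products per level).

Matrix multiplication for 61x61 matrices:

Strassen's algorithm requires power-of-2 dimensions. Pad 61x61 to 64x64 (next power of 2).

Standard algorithm: 61^3 = 226981 multiplications
Strassen's algorithm: 7^(log2(64)) = 7^6 = 117649 multiplications
Savings: 226981 - 117649 = 109332 multiplications

Standard: 226981 multiplications (61^3). Strassen: 117649 multiplications (7^6, after padding to 64x64). Strassen reduces 8 recursive multiplications to 7 at each level.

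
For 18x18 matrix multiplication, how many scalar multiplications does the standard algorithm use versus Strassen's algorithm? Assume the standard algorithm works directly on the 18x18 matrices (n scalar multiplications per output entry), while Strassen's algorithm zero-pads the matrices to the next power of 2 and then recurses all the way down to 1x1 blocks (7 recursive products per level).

Matrix multiplication for 18x18 matrices:

Strassen's algorithm requires power-of-2 dimensions. Pad 18x18 to 32x32 (next power of 2).

Standard algorithm: 18^3 = 5832 multiplications
Strassen's algorithm: 7^(log2(32)) = 7^5 = 16807 multiplications
Difference: 5832 - 16807 = -10975 (Strassen uses MORE here due to padding overhead — for small or just-over-power-of-2 n, padding can outweigh the per-level savings)

Standard: 5832 multiplications (18^3). Strassen: 16807 multiplications (7^5, after padding to 32x32). Strassen reduces 8 recursive multiplications to 7 at each level.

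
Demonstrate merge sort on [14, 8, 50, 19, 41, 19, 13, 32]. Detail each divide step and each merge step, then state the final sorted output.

Merge sort trace:

Split: [14, 8, 50, 19, 41, 19, 13, 32] -> [14, 8, 50, 19] and [41, 19, 13, 32]
  Split: [14, 8, 50, 19] -> [14, 8] and [50, 19]
    Split: [14, 8] -> [14] and [8]
    Merge: [14] + [8] -> [8, 14]
    Split: [50, 19] -> [50] and [19]
    Merge: [50] + [19] -> [19, 50]
  Merge: [8, 14] + [19, 50] -> [8, 14, 19, 50]
  Split: [41, 19, 13, 32] -> [41, 19] and [13, 32]
    Split: [41, 19] -> [41] and [19]
    Merge: [41] + [19] -> [19, 41]
    Split: [13, 32] -> [13] and [32]
    Merge: [13] + [32] -> [13, 32]
  Merge: [19, 41] + [13, 32] -> [13, 19, 32, 41]
Merge: [8, 14, 19, 50] + [13, 19, 32, 41] -> [8, 13, 14, 19, 19, 32, 41, 50]

Final sorted array: [8, 13, 14, 19, 19, 32, 41, 50]

The merge sort proceeds by recursively splitting the array and merging sorted halves.
After all merges, the sorted array is [8, 13, 14, 19, 19, 32, 41, 50].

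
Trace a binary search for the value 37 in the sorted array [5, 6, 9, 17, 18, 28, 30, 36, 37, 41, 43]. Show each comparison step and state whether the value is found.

Binary search for 37 in [5, 6, 9, 17, 18, 28, 30, 36, 37, 41, 43]:

lo=0, hi=10, mid=5, arr[mid]=28 -> 28 < 37, search right half
lo=6, hi=10, mid=8, arr[mid]=37 -> Found target at index 8!

Binary search finds 37 at index 8 after 2 comparisons. The search repeatedly halves the search space by comparing with the middle element.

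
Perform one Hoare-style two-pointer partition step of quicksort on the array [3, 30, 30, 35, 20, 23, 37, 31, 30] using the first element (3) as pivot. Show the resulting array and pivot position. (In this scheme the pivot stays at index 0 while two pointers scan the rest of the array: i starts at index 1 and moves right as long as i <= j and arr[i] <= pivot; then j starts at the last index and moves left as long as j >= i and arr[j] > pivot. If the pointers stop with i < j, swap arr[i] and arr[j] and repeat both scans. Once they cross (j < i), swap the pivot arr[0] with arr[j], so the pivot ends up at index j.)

Hoare-style two-pointer partition with pivot = 3:

Initial array: [3, 30, 30, 35, 20, 23, 37, 31, 30]

Pointers start at i = 1, j = 8.
i ends at 1, j ends at 0: the pointers have crossed (j < i), so scanning stops.

j = 0, so swapping arr[0] with arr[j] leaves the pivot at position 0: [3, 30, 30, 35, 20, 23, 37, 31, 30]
Pivot position: 0

After partitioning with pivot 3, the array becomes [3, 30, 30, 35, 20, 23, 37, 31, 30]. The pivot is placed at index 0. All elements to the left of the pivot are <= 3, and all elements to the right are > 3.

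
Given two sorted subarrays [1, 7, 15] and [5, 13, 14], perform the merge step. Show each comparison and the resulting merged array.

Merging process:

Compare 1 vs 5: take 1 from left. Merged: [1]
Compare 7 vs 5: take 5 from right. Merged: [1, 5]
Compare 7 vs 13: take 7 from left. Merged: [1, 5, 7]
Compare 15 vs 13: take 13 from right. Merged: [1, 5, 7, 13]
Compare 15 vs 14: take 14 from right. Merged: [1, 5, 7, 13, 14]
Append remaining from left: [15]. Merged: [1, 5, 7, 13, 14, 15]

Final merged array: [1, 5, 7, 13, 14, 15]
Total comparisons: 5

The merged array is [1, 5, 7, 13, 14, 15], requiring 5 comparisons. The merge step runs in O(n) time where n is the total number of elements.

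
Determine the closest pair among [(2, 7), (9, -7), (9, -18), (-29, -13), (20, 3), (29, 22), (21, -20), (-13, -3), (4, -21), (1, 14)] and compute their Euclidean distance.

Computing all pairwise distances among 10 points:

d((2, 7), (9, -7)) = 15.6525
d((2, 7), (9, -18)) = 25.9615
d((2, 7), (-29, -13)) = 36.8917
d((2, 7), (20, 3)) = 18.4391
d((2, 7), (29, 22)) = 30.8869
d((2, 7), (21, -20)) = 33.0151
d((2, 7), (-13, -3)) = 18.0278
d((2, 7), (4, -21)) = 28.0713
d((2, 7), (1, 14)) = 7.0711
d((9, -7), (9, -18)) = 11.0
d((9, -7), (-29, -13)) = 38.4708
d((9, -7), (20, 3)) = 14.8661
d((9, -7), (29, 22)) = 35.2278
d((9, -7), (21, -20)) = 17.6918
d((9, -7), (-13, -3)) = 22.3607
d((9, -7), (4, -21)) = 14.8661
d((9, -7), (1, 14)) = 22.4722
d((9, -18), (-29, -13)) = 38.3275
d((9, -18), (20, 3)) = 23.7065
d((9, -18), (29, 22)) = 44.7214
d((9, -18), (21, -20)) = 12.1655
d((9, -18), (-13, -3)) = 26.6271
d((9, -18), (4, -21)) = 5.831 <-- minimum
d((9, -18), (1, 14)) = 32.9848
d((-29, -13), (20, 3)) = 51.5461
d((-29, -13), (29, 22)) = 67.7422
d((-29, -13), (21, -20)) = 50.4876
d((-29, -13), (-13, -3)) = 18.868
d((-29, -13), (4, -21)) = 33.9559
d((-29, -13), (1, 14)) = 40.3609
d((20, 3), (29, 22)) = 21.0238
d((20, 3), (21, -20)) = 23.0217
d((20, 3), (-13, -3)) = 33.541
d((20, 3), (4, -21)) = 28.8444
d((20, 3), (1, 14)) = 21.9545
d((29, 22), (21, -20)) = 42.7551
d((29, 22), (-13, -3)) = 48.8774
d((29, 22), (4, -21)) = 49.7393
d((29, 22), (1, 14)) = 29.1204
d((21, -20), (-13, -3)) = 38.0132
d((21, -20), (4, -21)) = 17.0294
d((21, -20), (1, 14)) = 39.4462
d((-13, -3), (4, -21)) = 24.7588
d((-13, -3), (1, 14)) = 22.0227
d((4, -21), (1, 14)) = 35.1283

Closest pair: (9, -18) and (4, -21) with distance 5.831

The closest pair is (9, -18) and (4, -21) with Euclidean distance 5.831. For 10 points, brute-force pairwise comparison is shown above. For large n, the divide-and-conquer algorithm (sort by x, recurse on halves, check the dividing strip) achieves O(n log n).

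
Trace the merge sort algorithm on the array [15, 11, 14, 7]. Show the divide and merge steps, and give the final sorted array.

Merge sort trace:

Split: [15, 11, 14, 7] -> [15, 11] and [14, 7]
  Split: [15, 11] -> [15] and [11]
  Merge: [15] + [11] -> [11, 15]
  Split: [14, 7] -> [14] and [7]
  Merge: [14] + [7] -> [7, 14]
Merge: [11, 15] + [7, 14] -> [7, 11, 14, 15]

Final sorted array: [7, 11, 14, 15]

The merge sort proceeds by recursively splitting the array and merging sorted halves.
After all merges, the sorted array is [7, 11, 14, 15].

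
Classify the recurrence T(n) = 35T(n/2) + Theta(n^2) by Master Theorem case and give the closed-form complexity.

Master Theorem for T(n) = 35T(n/2) + O(n^2):

a = 35, b = 2, c = 2
log_b(a) = log_2(35) = 5.1293

Case 1: c = 2 < log_2(35) = 5.1293
T(n) = O(n^(log_2 35))

For T(n) = 35T(n/2) + O(n^2): log_2(35) = 5.1293. This is Case 1 of the Master Theorem (c < log_b(a), work dominated by leaves), giving O(n^(log_2 35)).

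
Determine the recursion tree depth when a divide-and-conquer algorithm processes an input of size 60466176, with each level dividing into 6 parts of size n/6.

For divide and conquer with division factor 6:

Problem sizes at each level:
Level 0: 60466176
Level 1: 10077696
Level 2: 1679616
Level 3: 279936
Level 4: 46656
Level 5: 7776
Level 6: 1296
Level 7: 216
Level 8: 36
Level 9: 6
Level 10: 1

The root is level 0 and the size-1 base case is level 10 (the tree spans levels 0 through 10, i.e. 11 levels counting the root), so the depth is the number of divisions: log_6(60466176) = 10

The recursion tree depth is log_6(60466176) = 10. At each level, the problem size is divided by 6, so it takes 10 divisions to reduce to a base case of size 1. The algorithm makes 6 recursive calls at each level.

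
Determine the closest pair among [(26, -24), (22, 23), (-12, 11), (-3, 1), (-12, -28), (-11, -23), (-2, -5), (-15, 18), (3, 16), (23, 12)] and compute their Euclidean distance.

Computing all pairwise distances among 10 points:

d((26, -24), (22, 23)) = 47.1699
d((26, -24), (-12, 11)) = 51.6624
d((26, -24), (-3, 1)) = 38.2884
d((26, -24), (-12, -28)) = 38.2099
d((26, -24), (-11, -23)) = 37.0135
d((26, -24), (-2, -5)) = 33.8378
d((26, -24), (-15, 18)) = 58.6941
d((26, -24), (3, 16)) = 46.1411
d((26, -24), (23, 12)) = 36.1248
d((22, 23), (-12, 11)) = 36.0555
d((22, 23), (-3, 1)) = 33.3017
d((22, 23), (-12, -28)) = 61.2944
d((22, 23), (-11, -23)) = 56.6127
d((22, 23), (-2, -5)) = 36.8782
d((22, 23), (-15, 18)) = 37.3363
d((22, 23), (3, 16)) = 20.2485
d((22, 23), (23, 12)) = 11.0454
d((-12, 11), (-3, 1)) = 13.4536
d((-12, 11), (-12, -28)) = 39.0
d((-12, 11), (-11, -23)) = 34.0147
d((-12, 11), (-2, -5)) = 18.868
d((-12, 11), (-15, 18)) = 7.6158
d((-12, 11), (3, 16)) = 15.8114
d((-12, 11), (23, 12)) = 35.0143
d((-3, 1), (-12, -28)) = 30.3645
d((-3, 1), (-11, -23)) = 25.2982
d((-3, 1), (-2, -5)) = 6.0828
d((-3, 1), (-15, 18)) = 20.8087
d((-3, 1), (3, 16)) = 16.1555
d((-3, 1), (23, 12)) = 28.2312
d((-12, -28), (-11, -23)) = 5.099 <-- minimum
d((-12, -28), (-2, -5)) = 25.0799
d((-12, -28), (-15, 18)) = 46.0977
d((-12, -28), (3, 16)) = 46.4866
d((-12, -28), (23, 12)) = 53.1507
d((-11, -23), (-2, -5)) = 20.1246
d((-11, -23), (-15, 18)) = 41.1947
d((-11, -23), (3, 16)) = 41.4367
d((-11, -23), (23, 12)) = 48.7955
d((-2, -5), (-15, 18)) = 26.4197
d((-2, -5), (3, 16)) = 21.587
d((-2, -5), (23, 12)) = 30.2324
d((-15, 18), (3, 16)) = 18.1108
d((-15, 18), (23, 12)) = 38.4708
d((3, 16), (23, 12)) = 20.3961

Closest pair: (-12, -28) and (-11, -23) with distance 5.099

The closest pair is (-12, -28) and (-11, -23) with Euclidean distance 5.099. For 10 points, brute-force pairwise comparison is shown above. For large n, the divide-and-conquer algorithm (sort by x, recurse on halves, check the dividing strip) achieves O(n log n).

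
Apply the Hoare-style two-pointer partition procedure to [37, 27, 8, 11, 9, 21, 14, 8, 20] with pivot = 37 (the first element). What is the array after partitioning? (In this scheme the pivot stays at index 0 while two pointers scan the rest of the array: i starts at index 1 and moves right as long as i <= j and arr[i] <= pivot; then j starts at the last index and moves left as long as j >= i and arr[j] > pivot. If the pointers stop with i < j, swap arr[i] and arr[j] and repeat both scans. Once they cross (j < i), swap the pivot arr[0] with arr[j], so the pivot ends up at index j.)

Hoare-style two-pointer partition with pivot = 37:

Initial array: [37, 27, 8, 11, 9, 21, 14, 8, 20]

Pointers start at i = 1, j = 8.
i ends at 9, j ends at 8: the pointers have crossed (j < i), so scanning stops.

Swap pivot arr[0] with arr[8] to place pivot at position 8: [20, 27, 8, 11, 9, 21, 14, 8, 37]
Pivot position: 8

After partitioning with pivot 37, the array becomes [20, 27, 8, 11, 9, 21, 14, 8, 37]. The pivot is placed at index 8. All elements to the left of the pivot are <= 37, and all elements to the right are > 37.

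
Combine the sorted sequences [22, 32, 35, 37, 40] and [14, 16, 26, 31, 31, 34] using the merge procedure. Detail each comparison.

Merging process:

Compare 22 vs 14: take 14 from right. Merged: [14]
Compare 22 vs 16: take 16 from right. Merged: [14, 16]
Compare 22 vs 26: take 22 from left. Merged: [14, 16, 22]
Compare 32 vs 26: take 26 from right. Merged: [14, 16, 22, 26]
Compare 32 vs 31: take 31 from right. Merged: [14, 16, 22, 26, 31]
Compare 32 vs 31: take 31 from right. Merged: [14, 16, 22, 26, 31, 31]
Compare 32 vs 34: take 32 from left. Merged: [14, 16, 22, 26, 31, 31, 32]
Compare 35 vs 34: take 34 from right. Merged: [14, 16, 22, 26, 31, 31, 32, 34]
Append remaining from left: [35, 37, 40]. Merged: [14, 16, 22, 26, 31, 31, 32, 34, 35, 37, 40]

Final merged array: [14, 16, 22, 26, 31, 31, 32, 34, 35, 37, 40]
Total comparisons: 8

The merged array is [14, 16, 22, 26, 31, 31, 32, 34, 35, 37, 40], requiring 8 comparisons. The merge step runs in O(n) time where n is the total number of elements.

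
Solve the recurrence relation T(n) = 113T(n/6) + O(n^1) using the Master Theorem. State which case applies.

Master Theorem for T(n) = 113T(n/6) + O(n^1):

a = 113, b = 6, c = 1
log_b(a) = log_6(113) = 2.6384

Case 1: c = 1 < log_6(113) = 2.6384
T(n) = O(n^(log_6 113))

For T(n) = 113T(n/6) + O(n^1): log_6(113) = 2.6384. This is Case 1 of the Master Theorem (c < log_b(a), work dominated by leaves), giving O(n^(log_6 113)).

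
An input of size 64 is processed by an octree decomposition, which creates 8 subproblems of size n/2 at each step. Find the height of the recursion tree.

For divide and conquer with division factor 2:

Problem sizes at each level:
Level 0: 64
Level 1: 32
Level 2: 16
Level 3: 8
Level 4: 4
Level 5: 2
Level 6: 1

The root is level 0 and the size-1 base case is level 6 (the tree spans levels 0 through 6, i.e. 7 levels counting the root), so the depth is the number of divisions: log_2(64) = 6

The recursion tree depth is log_2(64) = 6. At each level, the problem size is divided by 2, so it takes 6 divisions to reduce to a base case of size 1. The algorithm makes 8 recursive calls at each level.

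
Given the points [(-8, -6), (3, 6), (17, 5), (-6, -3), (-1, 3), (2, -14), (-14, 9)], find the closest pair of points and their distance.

Computing all pairwise distances among 7 points:

d((-8, -6), (3, 6)) = 16.2788
d((-8, -6), (17, 5)) = 27.313
d((-8, -6), (-6, -3)) = 3.6056 <-- minimum
d((-8, -6), (-1, 3)) = 11.4018
d((-8, -6), (2, -14)) = 12.8062
d((-8, -6), (-14, 9)) = 16.1555
d((3, 6), (17, 5)) = 14.0357
d((3, 6), (-6, -3)) = 12.7279
d((3, 6), (-1, 3)) = 5.0
d((3, 6), (2, -14)) = 20.025
d((3, 6), (-14, 9)) = 17.2627
d((17, 5), (-6, -3)) = 24.3516
d((17, 5), (-1, 3)) = 18.1108
d((17, 5), (2, -14)) = 24.2074
d((17, 5), (-14, 9)) = 31.257
d((-6, -3), (-1, 3)) = 7.8102
d((-6, -3), (2, -14)) = 13.6015
d((-6, -3), (-14, 9)) = 14.4222
d((-1, 3), (2, -14)) = 17.2627
d((-1, 3), (-14, 9)) = 14.3178
d((2, -14), (-14, 9)) = 28.0179

Closest pair: (-8, -6) and (-6, -3) with distance 3.6056

The closest pair is (-8, -6) and (-6, -3) with Euclidean distance 3.6056. For 7 points, brute-force pairwise comparison is shown above. For large n, the divide-and-conquer algorithm (sort by x, recurse on halves, check the dividing strip) achieves O(n log n).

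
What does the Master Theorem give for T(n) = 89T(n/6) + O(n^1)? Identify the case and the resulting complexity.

Master Theorem for T(n) = 89T(n/6) + O(n^1):

a = 89, b = 6, c = 1
log_b(a) = log_6(89) = 2.5052

Case 1: c = 1 < log_6(89) = 2.5052
T(n) = O(n^(log_6 89))

For T(n) = 89T(n/6) + O(n^1): log_6(89) = 2.5052. This is Case 1 of the Master Theorem (c < log_b(a), work dominated by leaves), giving O(n^(log_6 89)).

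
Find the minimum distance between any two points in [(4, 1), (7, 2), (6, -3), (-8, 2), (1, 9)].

Computing all pairwise distances among 5 points:

d((4, 1), (7, 2)) = 3.1623 <-- minimum
d((4, 1), (6, -3)) = 4.4721
d((4, 1), (-8, 2)) = 12.0416
d((4, 1), (1, 9)) = 8.544
d((7, 2), (6, -3)) = 5.099
d((7, 2), (-8, 2)) = 15.0
d((7, 2), (1, 9)) = 9.2195
d((6, -3), (-8, 2)) = 14.8661
d((6, -3), (1, 9)) = 13.0
d((-8, 2), (1, 9)) = 11.4018

Closest pair: (4, 1) and (7, 2) with distance 3.1623

The closest pair is (4, 1) and (7, 2) with Euclidean distance 3.1623. For 5 points, brute-force pairwise comparison is shown above. For large n, the divide-and-conquer algorithm (sort by x, recurse on halves, check the dividing strip) achieves O(n log n).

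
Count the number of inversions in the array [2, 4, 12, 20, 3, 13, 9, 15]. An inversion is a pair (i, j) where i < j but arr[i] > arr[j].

Finding inversions in [2, 4, 12, 20, 3, 13, 9, 15]:

(1, 4): arr[1]=4 > arr[4]=3
(2, 4): arr[2]=12 > arr[4]=3
(2, 6): arr[2]=12 > arr[6]=9
(3, 4): arr[3]=20 > arr[4]=3
(3, 5): arr[3]=20 > arr[5]=13
(3, 6): arr[3]=20 > arr[6]=9
(3, 7): arr[3]=20 > arr[7]=15
(5, 6): arr[5]=13 > arr[6]=9

Total inversions: 8

The array has 8 inversion(s): (1,4), (2,4), (2,6), (3,4), (3,5), (3,6), (3,7), (5,6). Each pair (i,j) satisfies i < j and arr[i] > arr[j].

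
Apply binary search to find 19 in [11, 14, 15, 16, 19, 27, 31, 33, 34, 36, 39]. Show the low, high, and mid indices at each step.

Binary search for 19 in [11, 14, 15, 16, 19, 27, 31, 33, 34, 36, 39]:

lo=0, hi=10, mid=5, arr[mid]=27 -> 27 > 19, search left half
lo=0, hi=4, mid=2, arr[mid]=15 -> 15 < 19, search right half
lo=3, hi=4, mid=3, arr[mid]=16 -> 16 < 19, search right half
lo=4, hi=4, mid=4, arr[mid]=19 -> Found target at index 4!

Binary search finds 19 at index 4 after 4 comparisons. The search repeatedly halves the search space by comparing with the middle element.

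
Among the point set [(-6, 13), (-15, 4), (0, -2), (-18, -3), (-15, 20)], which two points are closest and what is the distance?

Computing all pairwise distances among 5 points:

d((-6, 13), (-15, 4)) = 12.7279
d((-6, 13), (0, -2)) = 16.1555
d((-6, 13), (-18, -3)) = 20.0
d((-6, 13), (-15, 20)) = 11.4018
d((-15, 4), (0, -2)) = 16.1555
d((-15, 4), (-18, -3)) = 7.6158 <-- minimum
d((-15, 4), (-15, 20)) = 16.0
d((0, -2), (-18, -3)) = 18.0278
d((0, -2), (-15, 20)) = 26.6271
d((-18, -3), (-15, 20)) = 23.1948

Closest pair: (-15, 4) and (-18, -3) with distance 7.6158

The closest pair is (-15, 4) and (-18, -3) with Euclidean distance 7.6158. For 5 points, brute-force pairwise comparison is shown above. For large n, the divide-and-conquer algorithm (sort by x, recurse on halves, check the dividing strip) achieves O(n log n).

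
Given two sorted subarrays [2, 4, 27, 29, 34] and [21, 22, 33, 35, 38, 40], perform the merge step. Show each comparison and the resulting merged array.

Merging process:

Compare 2 vs 21: take 2 from left. Merged: [2]
Compare 4 vs 21: take 4 from left. Merged: [2, 4]
Compare 27 vs 21: take 21 from right. Merged: [2, 4, 21]
Compare 27 vs 22: take 22 from right. Merged: [2, 4, 21, 22]
Compare 27 vs 33: take 27 from left. Merged: [2, 4, 21, 22, 27]
Compare 29 vs 33: take 29 from left. Merged: [2, 4, 21, 22, 27, 29]
Compare 34 vs 33: take 33 from right. Merged: [2, 4, 21, 22, 27, 29, 33]
Compare 34 vs 35: take 34 from left. Merged: [2, 4, 21, 22, 27, 29, 33, 34]
Append remaining from right: [35, 38, 40]. Merged: [2, 4, 21, 22, 27, 29, 33, 34, 35, 38, 40]

Final merged array: [2, 4, 21, 22, 27, 29, 33, 34, 35, 38, 40]
Total comparisons: 8

The merged array is [2, 4, 21, 22, 27, 29, 33, 34, 35, 38, 40], requiring 8 comparisons. The merge step runs in O(n) time where n is the total number of elements.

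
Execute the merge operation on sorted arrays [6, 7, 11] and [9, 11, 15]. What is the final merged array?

Merging process:

Compare 6 vs 9: take 6 from left. Merged: [6]
Compare 7 vs 9: take 7 from left. Merged: [6, 7]
Compare 11 vs 9: take 9 from right. Merged: [6, 7, 9]
Compare 11 vs 11: take 11 from left. Merged: [6, 7, 9, 11]
Append remaining from right: [11, 15]. Merged: [6, 7, 9, 11, 11, 15]

Final merged array: [6, 7, 9, 11, 11, 15]
Total comparisons: 4

The merged array is [6, 7, 9, 11, 11, 15], requiring 4 comparisons. The merge step runs in O(n) time where n is the total number of elements.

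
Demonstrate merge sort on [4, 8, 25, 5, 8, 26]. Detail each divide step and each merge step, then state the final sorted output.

Merge sort trace:

Split: [4, 8, 25, 5, 8, 26] -> [4, 8, 25] and [5, 8, 26]
  Split: [4, 8, 25] -> [4] and [8, 25]
    Split: [8, 25] -> [8] and [25]
    Merge: [8] + [25] -> [8, 25]
  Merge: [4] + [8, 25] -> [4, 8, 25]
  Split: [5, 8, 26] -> [5] and [8, 26]
    Split: [8, 26] -> [8] and [26]
    Merge: [8] + [26] -> [8, 26]
  Merge: [5] + [8, 26] -> [5, 8, 26]
Merge: [4, 8, 25] + [5, 8, 26] -> [4, 5, 8, 8, 25, 26]

Final sorted array: [4, 5, 8, 8, 25, 26]

The merge sort proceeds by recursively splitting the array and merging sorted halves.
After all merges, the sorted array is [4, 5, 8, 8, 25, 26].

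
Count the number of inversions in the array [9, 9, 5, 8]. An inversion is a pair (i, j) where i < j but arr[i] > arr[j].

Finding inversions in [9, 9, 5, 8]:

(0, 2): arr[0]=9 > arr[2]=5
(0, 3): arr[0]=9 > arr[3]=8
(1, 2): arr[1]=9 > arr[2]=5
(1, 3): arr[1]=9 > arr[3]=8

Total inversions: 4

The array has 4 inversion(s): (0,2), (0,3), (1,2), (1,3). Each pair (i,j) satisfies i < j and arr[i] > arr[j].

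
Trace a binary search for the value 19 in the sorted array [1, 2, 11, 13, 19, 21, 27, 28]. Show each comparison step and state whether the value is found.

Binary search for 19 in [1, 2, 11, 13, 19, 21, 27, 28]:

lo=0, hi=7, mid=3, arr[mid]=13 -> 13 < 19, search right half
lo=4, hi=7, mid=5, arr[mid]=21 -> 21 > 19, search left half
lo=4, hi=4, mid=4, arr[mid]=19 -> Found target at index 4!

Binary search finds 19 at index 4 after 3 comparisons. The search repeatedly halves the search space by comparing with the middle element.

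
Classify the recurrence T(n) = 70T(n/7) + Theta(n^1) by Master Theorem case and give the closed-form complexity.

Master Theorem for T(n) = 70T(n/7) + O(n^1):

a = 70, b = 7, c = 1
log_b(a) = log_7(70) = 2.1833

Case 1: c = 1 < log_7(70) = 2.1833
T(n) = O(n^(log_7 70))

For T(n) = 70T(n/7) + O(n^1): log_7(70) = 2.1833. This is Case 1 of the Master Theorem (c < log_b(a), work dominated by leaves), giving O(n^(log_7 70)).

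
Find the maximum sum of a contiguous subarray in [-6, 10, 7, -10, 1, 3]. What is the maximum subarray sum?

Using Kadane's algorithm on [-6, 10, 7, -10, 1, 3]:

Scanning through the array:
Position 1 (value 10): max_ending_here = 10, max_so_far = 10
Position 2 (value 7): max_ending_here = 17, max_so_far = 17
Position 3 (value -10): max_ending_here = 7, max_so_far = 17
Position 4 (value 1): max_ending_here = 8, max_so_far = 17
Position 5 (value 3): max_ending_here = 11, max_so_far = 17

Maximum subarray: [10, 7]
Maximum sum: 17

The maximum subarray is [10, 7] with sum 17. This subarray runs from index 1 to index 2.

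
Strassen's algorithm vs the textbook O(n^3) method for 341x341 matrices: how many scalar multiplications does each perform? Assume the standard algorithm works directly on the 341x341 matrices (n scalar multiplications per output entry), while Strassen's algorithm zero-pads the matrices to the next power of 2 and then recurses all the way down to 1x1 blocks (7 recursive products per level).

Matrix multiplication for 341x341 matrices:

Strassen's algorithm requires power-of-2 dimensions. Pad 341x341 to 512x512 (next power of 2).

Standard algorithm: 341^3 = 39651821 multiplications
Strassen's algorithm: 7^(log2(512)) = 7^9 = 40353607 multiplications
Difference: 39651821 - 40353607 = -701786 (Strassen uses MORE here due to padding overhead — for small or just-over-power-of-2 n, padding can outweigh the per-level savings)

Standard: 39651821 multiplications (341^3). Strassen: 40353607 multiplications (7^9, after padding to 512x512). Strassen reduces 8 recursive multiplications to 7 at each level.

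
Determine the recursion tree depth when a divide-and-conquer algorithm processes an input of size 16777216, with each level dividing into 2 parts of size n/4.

For divide and conquer with division factor 4:

Problem sizes at each level:
Level 0: 16777216
Level 1: 4194304
Level 2: 1048576
Level 3: 262144
Level 4: 65536
Level 5: 16384
Level 6: 4096
Level 7: 1024
Level 8: 256
Level 9: 64
Level 10: 16
Level 11: 4
Level 12: 1

The root is level 0 and the size-1 base case is level 12 (the tree spans levels 0 through 12, i.e. 13 levels counting the root), so the depth is the number of divisions: log_4(16777216) = 12

The recursion tree depth is log_4(16777216) = 12. At each level, the problem size is divided by 4, so it takes 12 divisions to reduce to a base case of size 1. The algorithm makes 2 recursive calls at each level.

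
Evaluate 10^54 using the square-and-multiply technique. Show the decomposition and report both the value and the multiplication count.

Computing 10^54 by squaring (build up from 10^1; each line after the first costs one multiplication):

10^1 = 10
10^2 = (10^1)^2 = 10^2 = 100
10^3 = 10 * 10^2 = 10 * 100 = 1000
10^6 = (10^3)^2 = 1000^2 = 1000000
10^12 = (10^6)^2 = 1000000^2 = 1000000000000
10^13 = 10 * 10^12 = 10 * 1000000000000 = 10000000000000
10^26 = (10^13)^2 = 10000000000000^2 = 100000000000000000000000000
10^27 = 10 * 10^26 = 10 * 100000000000000000000000000 = 1000000000000000000000000000
10^54 = (10^27)^2 = 1000000000000000000000000000^2 = 1000000000000000000000000000000000000000000000000000000

Result: 1000000000000000000000000000000000000000000000000000000
Multiplications needed: 8 (8 lines after 10^1)

10^54 = 1000000000000000000000000000000000000000000000000000000. Using exponentiation by squaring, this requires 8 multiplications. The key idea: if the exponent is even, square the half-power; if odd, multiply by the base once.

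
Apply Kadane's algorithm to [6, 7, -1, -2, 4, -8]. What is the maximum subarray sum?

Using Kadane's algorithm on [6, 7, -1, -2, 4, -8]:

Scanning through the array:
Position 1 (value 7): max_ending_here = 13, max_so_far = 13
Position 2 (value -1): max_ending_here = 12, max_so_far = 13
Position 3 (value -2): max_ending_here = 10, max_so_far = 13
Position 4 (value 4): max_ending_here = 14, max_so_far = 14
Position 5 (value -8): max_ending_here = 6, max_so_far = 14

Maximum subarray: [6, 7, -1, -2, 4]
Maximum sum: 14

The maximum subarray is [6, 7, -1, -2, 4] with sum 14. This subarray runs from index 0 to index 4.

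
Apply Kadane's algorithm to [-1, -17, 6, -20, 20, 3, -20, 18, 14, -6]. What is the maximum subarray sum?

Using Kadane's algorithm on [-1, -17, 6, -20, 20, 3, -20, 18, 14, -6]:

Scanning through the array:
Position 1 (value -17): max_ending_here = -17, max_so_far = -1
Position 2 (value 6): max_ending_here = 6, max_so_far = 6
Position 3 (value -20): max_ending_here = -14, max_so_far = 6
Position 4 (value 20): max_ending_here = 20, max_so_far = 20
Position 5 (value 3): max_ending_here = 23, max_so_far = 23
Position 6 (value -20): max_ending_here = 3, max_so_far = 23
Position 7 (value 18): max_ending_here = 21, max_so_far = 23
Position 8 (value 14): max_ending_here = 35, max_so_far = 35
Position 9 (value -6): max_ending_here = 29, max_so_far = 35

Maximum subarray: [20, 3, -20, 18, 14]
Maximum sum: 35

The maximum subarray is [20, 3, -20, 18, 14] with sum 35. This subarray runs from index 4 to index 8.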